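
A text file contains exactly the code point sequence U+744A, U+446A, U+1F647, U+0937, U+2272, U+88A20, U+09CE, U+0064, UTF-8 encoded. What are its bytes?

U+744A: 3-byte form → E7 91 8A.
U+446A: 3-byte form → E4 91 AA.
U+1F647: 4-byte form → F0 9F 99 87.
U+0937: 3-byte form → E0 A4 B7.
U+2272: 3-byte form → E2 89 B2.
U+88A20: 4-byte form → F2 88 A8 A0.
U+09CE: 3-byte form → E0 A7 8E.
U+0064: 1-byte form → 64.
Concatenated (24 bytes): E7 91 8A E4 91 AA F0 9F 99 87 E0 A4 B7 E2 89 B2 F2 88 A8 A0 E0 A7 8E 64.

E7 91 8A E4 91 AA F0 9F 99 87 E0 A4 B7 E2 89 B2 F2 88 A8 A0 E0 A7 8E 64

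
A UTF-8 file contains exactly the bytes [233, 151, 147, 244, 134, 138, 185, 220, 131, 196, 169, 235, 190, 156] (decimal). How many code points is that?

Byte at offset 0: 0xE9 = 11101001 → 3-byte char (#1). Advance 3.
Byte at offset 3: 0xF4 = 11110100 → 4-byte char (#2). Advance 4.
Byte at offset 7: 0xDC = 11011100 → 2-byte char (#3). Advance 2.
Byte at offset 9: 0xC4 = 11000100 → 2-byte char (#4). Advance 2.
Byte at offset 11: 0xEB = 11101011 → 3-byte char (#5). Advance 3.
Reached end at offset 14 after 5 code points.

5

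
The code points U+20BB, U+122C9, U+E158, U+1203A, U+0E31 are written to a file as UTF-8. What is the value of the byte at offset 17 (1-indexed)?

0xB1

1-indexed offset 17 is 0-indexed offset 16.
U+20BB → 3-byte form E2 82 BB at offsets 0–2.
U+122C9 → 4-byte form F0 92 8B 89 at offsets 3–6.
U+E158 → 3-byte form EE 85 98 at offsets 7–9.
U+1203A → 4-byte form F0 92 80 BA at offsets 10–13.
U+0E31 → 3-byte form E0 B8 B1 at offsets 14–16.
Offset 16 falls in char 5's range; it's byte 3 of E0 B8 B1 = 0xB1.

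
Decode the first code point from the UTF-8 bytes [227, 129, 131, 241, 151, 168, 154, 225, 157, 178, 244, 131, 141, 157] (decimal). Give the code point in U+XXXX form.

U+3043

Offset 0: leading byte 0xE3 = 11100011 → 3-byte char #1 = E3 81 83.
Leading byte 0xE3 = 11100011 matches 1110xxxx → 3-byte sequence.
Byte 1: 0xE3 = 11100011, payload 0011 (4 bits).
Byte 2: 0x81 = 10000001 (10xxxxxx ✓), payload 000001.
Byte 3: 0x83 = 10000011 (10xxxxxx ✓), payload 000011.
Concatenate: 0011000001000011 = 0x3043 (16 bits → U+3043).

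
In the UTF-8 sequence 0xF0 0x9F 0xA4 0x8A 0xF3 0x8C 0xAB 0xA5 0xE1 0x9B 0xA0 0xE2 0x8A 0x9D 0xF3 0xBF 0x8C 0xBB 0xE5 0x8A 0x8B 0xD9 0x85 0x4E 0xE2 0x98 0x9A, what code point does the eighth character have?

Offset 0: leading byte 0xF0 = 11110000 → 4-byte char #1 = F0 9F A4 8A.
Offset 4: leading byte 0xF3 = 11110011 → 4-byte char #2 = F3 8C AB A5.
Offset 8: leading byte 0xE1 = 11100001 → 3-byte char #3 = E1 9B A0.
Offset 11: leading byte 0xE2 = 11100010 → 3-byte char #4 = E2 8A 9D.
Offset 14: leading byte 0xF3 = 11110011 → 4-byte char #5 = F3 BF 8C BB.
Offset 18: leading byte 0xE5 = 11100101 → 3-byte char #6 = E5 8A 8B.
Offset 21: leading byte 0xD9 = 11011001 → 2-byte char #7 = D9 85.
Offset 23: leading byte 0x4E = 01001110 → 1-byte char #8 = 4E.
Leading byte 0x4E = 01001110 matches 0xxxxxxx → 1-byte sequence.
Byte 1: 0x4E = 01001110, payload 1001110 (7 bits).
Concatenate: 1001110 = 0x4E (7 bits → U+004E).

U+004E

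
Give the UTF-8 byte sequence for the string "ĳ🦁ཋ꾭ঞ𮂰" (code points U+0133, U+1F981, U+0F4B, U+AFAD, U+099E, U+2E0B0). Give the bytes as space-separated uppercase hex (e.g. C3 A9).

U+0133: 2-byte form → C4 B3.
U+1F981: 4-byte form → F0 9F A6 81.
U+0F4B: 3-byte form → E0 BD 8B.
U+AFAD: 3-byte form → EA BE AD.
U+099E: 3-byte form → E0 A6 9E.
U+2E0B0: 4-byte form → F0 AE 82 B0.
Concatenated (19 bytes): C4 B3 F0 9F A6 81 E0 BD 8B EA BE AD E0 A6 9E F0 AE 82 B0.

C4 B3 F0 9F A6 81 E0 BD 8B EA BE AD E0 A6 9E F0 AE 82 B0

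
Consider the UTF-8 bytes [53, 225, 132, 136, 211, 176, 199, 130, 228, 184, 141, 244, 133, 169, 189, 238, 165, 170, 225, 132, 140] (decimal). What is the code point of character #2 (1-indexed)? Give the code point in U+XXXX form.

Offset 0: leading byte 0x35 = 00110101 → 1-byte char #1 = 35.
Offset 1: leading byte 0xE1 = 11100001 → 3-byte char #2 = E1 84 88.
Leading byte 0xE1 = 11100001 matches 1110xxxx → 3-byte sequence.
Byte 1: 0xE1 = 11100001, payload 0001 (4 bits).
Byte 2: 0x84 = 10000100 (10xxxxxx ✓), payload 000100.
Byte 3: 0x88 = 10001000 (10xxxxxx ✓), payload 001000.
Concatenate: 0001000100001000 = 0x1108 (16 bits → U+1108).

U+1108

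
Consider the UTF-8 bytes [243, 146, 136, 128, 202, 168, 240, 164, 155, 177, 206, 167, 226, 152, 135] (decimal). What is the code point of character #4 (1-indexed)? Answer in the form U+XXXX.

U+03A7

Offset 0: leading byte 0xF3 = 11110011 → 4-byte char #1 = F3 92 88 80.
Offset 4: leading byte 0xCA = 11001010 → 2-byte char #2 = CA A8.
Offset 6: leading byte 0xF0 = 11110000 → 4-byte char #3 = F0 A4 9B B1.
Offset 10: leading byte 0xCE = 11001110 → 2-byte char #4 = CE A7.
Leading byte 0xCE = 11001110 matches 110xxxxx → 2-byte sequence.
Byte 1: 0xCE = 11001110, payload 01110 (5 bits).
Byte 2: 0xA7 = 10100111 (10xxxxxx ✓), payload 100111.
Concatenate: 01110100111 = 0x3A7 (11 bits → U+03A7).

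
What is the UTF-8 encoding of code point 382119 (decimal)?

U+5D4A7 = 0x5D4A7 = 382119 decimal. In range U+10000–U+10FFFF → 4-byte form: 11110xxx 10xxxxxx 10xxxxxx 10xxxxxx.
Binary (21 bits): 001011101010010100111.
Split 3+6+6+6: 001 | 011101 | 010010 | 100111.
Byte 1: 11110001 = 0xF1.
Byte 2: 10011101 = 0x9D.
Byte 3: 10010010 = 0x92.
Byte 4: 10100111 = 0xA7.

F1 9D 92 A7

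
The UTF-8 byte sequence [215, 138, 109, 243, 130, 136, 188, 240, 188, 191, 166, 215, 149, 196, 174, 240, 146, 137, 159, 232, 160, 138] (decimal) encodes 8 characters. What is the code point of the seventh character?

Offset 0: leading byte 0xD7 = 11010111 → 2-byte char #1 = D7 8A.
Offset 2: leading byte 0x6D = 01101101 → 1-byte char #2 = 6D.
Offset 3: leading byte 0xF3 = 11110011 → 4-byte char #3 = F3 82 88 BC.
Offset 7: leading byte 0xF0 = 11110000 → 4-byte char #4 = F0 BC BF A6.
Offset 11: leading byte 0xD7 = 11010111 → 2-byte char #5 = D7 95.
Offset 13: leading byte 0xC4 = 11000100 → 2-byte char #6 = C4 AE.
Offset 15: leading byte 0xF0 = 11110000 → 4-byte char #7 = F0 92 89 9F.
Leading byte 0xF0 = 11110000 matches 11110xxx → 4-byte sequence.
Byte 1: 0xF0 = 11110000, payload 000 (3 bits).
Byte 2: 0x92 = 10010010 (10xxxxxx ✓), payload 010010.
Byte 3: 0x89 = 10001001 (10xxxxxx ✓), payload 001001.
Byte 4: 0x9F = 10011111 (10xxxxxx ✓), payload 011111.
Concatenate: 000010010001001011111 = 0x1225F (21 bits → U+1225F).

U+1225F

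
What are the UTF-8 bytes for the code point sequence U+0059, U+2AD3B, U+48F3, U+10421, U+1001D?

U+0059: 1-byte form → 59.
U+2AD3B: 4-byte form → F0 AA B4 BB.
U+48F3: 3-byte form → E4 A3 B3.
U+10421: 4-byte form → F0 90 90 A1.
U+1001D: 4-byte form → F0 90 80 9D.
Concatenated (16 bytes): 59 F0 AA B4 BB E4 A3 B3 F0 90 90 A1 F0 90 80 9D.

59 F0 AA B4 BB E4 A3 B3 F0 90 90 A1 F0 90 80 9D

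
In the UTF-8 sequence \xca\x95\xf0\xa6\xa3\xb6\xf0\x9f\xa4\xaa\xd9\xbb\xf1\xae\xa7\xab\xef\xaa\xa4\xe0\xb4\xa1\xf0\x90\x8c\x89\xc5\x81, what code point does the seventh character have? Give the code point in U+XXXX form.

U+0D21

Offset 0: leading byte 0xCA = 11001010 → 2-byte char #1 = CA 95.
Offset 2: leading byte 0xF0 = 11110000 → 4-byte char #2 = F0 A6 A3 B6.
Offset 6: leading byte 0xF0 = 11110000 → 4-byte char #3 = F0 9F A4 AA.
Offset 10: leading byte 0xD9 = 11011001 → 2-byte char #4 = D9 BB.
Offset 12: leading byte 0xF1 = 11110001 → 4-byte char #5 = F1 AE A7 AB.
Offset 16: leading byte 0xEF = 11101111 → 3-byte char #6 = EF AA A4.
Offset 19: leading byte 0xE0 = 11100000 → 3-byte char #7 = E0 B4 A1.
Leading byte 0xE0 = 11100000 matches 1110xxxx → 3-byte sequence.
Byte 1: 0xE0 = 11100000, payload 0000 (4 bits).
Byte 2: 0xB4 = 10110100 (10xxxxxx ✓), payload 110100.
Byte 3: 0xA1 = 10100001 (10xxxxxx ✓), payload 100001.
Concatenate: 0000110100100001 = 0xD21 (16 bits → U+0D21).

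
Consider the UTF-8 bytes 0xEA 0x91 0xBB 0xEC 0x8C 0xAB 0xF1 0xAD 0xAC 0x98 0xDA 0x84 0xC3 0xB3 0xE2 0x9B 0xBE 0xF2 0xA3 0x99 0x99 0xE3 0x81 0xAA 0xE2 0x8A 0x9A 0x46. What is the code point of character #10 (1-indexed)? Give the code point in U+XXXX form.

U+0046

Offset 0: leading byte 0xEA = 11101010 → 3-byte char #1 = EA 91 BB.
Offset 3: leading byte 0xEC = 11101100 → 3-byte char #2 = EC 8C AB.
Offset 6: leading byte 0xF1 = 11110001 → 4-byte char #3 = F1 AD AC 98.
Offset 10: leading byte 0xDA = 11011010 → 2-byte char #4 = DA 84.
Offset 12: leading byte 0xC3 = 11000011 → 2-byte char #5 = C3 B3.
Offset 14: leading byte 0xE2 = 11100010 → 3-byte char #6 = E2 9B BE.
Offset 17: leading byte 0xF2 = 11110010 → 4-byte char #7 = F2 A3 99 99.
Offset 21: leading byte 0xE3 = 11100011 → 3-byte char #8 = E3 81 AA.
Offset 24: leading byte 0xE2 = 11100010 → 3-byte char #9 = E2 8A 9A.
Offset 27: leading byte 0x46 = 01000110 → 1-byte char #10 = 46.
Leading byte 0x46 = 01000110 matches 0xxxxxxx → 1-byte sequence.
Byte 1: 0x46 = 01000110, payload 1000110 (7 bits).
Concatenate: 1000110 = 0x46 (7 bits → U+0046).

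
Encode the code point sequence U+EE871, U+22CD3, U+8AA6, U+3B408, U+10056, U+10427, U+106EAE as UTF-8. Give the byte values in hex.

U+EE871: 4-byte form → F3 AE A1 B1.
U+22CD3: 4-byte form → F0 A2 B3 93.
U+8AA6: 3-byte form → E8 AA A6.
U+3B408: 4-byte form → F0 BB 90 88.
U+10056: 4-byte form → F0 90 81 96.
U+10427: 4-byte form → F0 90 90 A7.
U+106EAE: 4-byte form → F4 86 BA AE.
Concatenated (27 bytes): F3 AE A1 B1 F0 A2 B3 93 E8 AA A6 F0 BB 90 88 F0 90 81 96 F0 90 90 A7 F4 86 BA AE.

F3 AE A1 B1 F0 A2 B3 93 E8 AA A6 F0 BB 90 88 F0 90 81 96 F0 90 90 A7 F4 86 BA AE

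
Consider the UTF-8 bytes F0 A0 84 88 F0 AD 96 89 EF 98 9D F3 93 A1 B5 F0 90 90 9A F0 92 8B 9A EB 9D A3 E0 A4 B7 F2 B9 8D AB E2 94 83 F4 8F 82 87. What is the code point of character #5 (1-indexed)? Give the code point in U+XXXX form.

U+1041A

Offset 0: leading byte 0xF0 = 11110000 → 4-byte char #1 = F0 A0 84 88.
Offset 4: leading byte 0xF0 = 11110000 → 4-byte char #2 = F0 AD 96 89.
Offset 8: leading byte 0xEF = 11101111 → 3-byte char #3 = EF 98 9D.
Offset 11: leading byte 0xF3 = 11110011 → 4-byte char #4 = F3 93 A1 B5.
Offset 15: leading byte 0xF0 = 11110000 → 4-byte char #5 = F0 90 90 9A.
Leading byte 0xF0 = 11110000 matches 11110xxx → 4-byte sequence.
Byte 1: 0xF0 = 11110000, payload 000 (3 bits).
Byte 2: 0x90 = 10010000 (10xxxxxx ✓), payload 010000.
Byte 3: 0x90 = 10010000 (10xxxxxx ✓), payload 010000.
Byte 4: 0x9A = 10011010 (10xxxxxx ✓), payload 011010.
Concatenate: 000010000010000011010 = 0x1041A (21 bits → U+1041A).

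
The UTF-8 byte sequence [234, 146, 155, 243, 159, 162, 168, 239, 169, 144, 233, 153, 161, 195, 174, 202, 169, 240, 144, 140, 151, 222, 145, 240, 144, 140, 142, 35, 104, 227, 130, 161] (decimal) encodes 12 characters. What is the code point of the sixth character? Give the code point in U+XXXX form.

Offset 0: leading byte 0xEA = 11101010 → 3-byte char #1 = EA 92 9B.
Offset 3: leading byte 0xF3 = 11110011 → 4-byte char #2 = F3 9F A2 A8.
Offset 7: leading byte 0xEF = 11101111 → 3-byte char #3 = EF A9 90.
Offset 10: leading byte 0xE9 = 11101001 → 3-byte char #4 = E9 99 A1.
Offset 13: leading byte 0xC3 = 11000011 → 2-byte char #5 = C3 AE.
Offset 15: leading byte 0xCA = 11001010 → 2-byte char #6 = CA A9.
Leading byte 0xCA = 11001010 matches 110xxxxx → 2-byte sequence.
Byte 1: 0xCA = 11001010, payload 01010 (5 bits).
Byte 2: 0xA9 = 10101001 (10xxxxxx ✓), payload 101001.
Concatenate: 01010101001 = 0x2A9 (11 bits → U+02A9).

U+02A9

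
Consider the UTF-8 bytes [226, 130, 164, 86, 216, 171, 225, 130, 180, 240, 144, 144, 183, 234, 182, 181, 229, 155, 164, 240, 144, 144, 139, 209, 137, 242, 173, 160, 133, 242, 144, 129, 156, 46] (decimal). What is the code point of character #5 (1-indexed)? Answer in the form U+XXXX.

U+10437

Offset 0: leading byte 0xE2 = 11100010 → 3-byte char #1 = E2 82 A4.
Offset 3: leading byte 0x56 = 01010110 → 1-byte char #2 = 56.
Offset 4: leading byte 0xD8 = 11011000 → 2-byte char #3 = D8 AB.
Offset 6: leading byte 0xE1 = 11100001 → 3-byte char #4 = E1 82 B4.
Offset 9: leading byte 0xF0 = 11110000 → 4-byte char #5 = F0 90 90 B7.
Leading byte 0xF0 = 11110000 matches 11110xxx → 4-byte sequence.
Byte 1: 0xF0 = 11110000, payload 000 (3 bits).
Byte 2: 0x90 = 10010000 (10xxxxxx ✓), payload 010000.
Byte 3: 0x90 = 10010000 (10xxxxxx ✓), payload 010000.
Byte 4: 0xB7 = 10110111 (10xxxxxx ✓), payload 110111.
Concatenate: 000010000010000110111 = 0x10437 (21 bits → U+10437).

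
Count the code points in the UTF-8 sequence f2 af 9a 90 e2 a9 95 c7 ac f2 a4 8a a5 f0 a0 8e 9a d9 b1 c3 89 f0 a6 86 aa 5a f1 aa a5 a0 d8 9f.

Byte at offset 0: 0xF2 = 11110010 → 4-byte char (#1). Advance 4.
Byte at offset 4: 0xE2 = 11100010 → 3-byte char (#2). Advance 3.
Byte at offset 7: 0xC7 = 11000111 → 2-byte char (#3). Advance 2.
Byte at offset 9: 0xF2 = 11110010 → 4-byte char (#4). Advance 4.
Byte at offset 13: 0xF0 = 11110000 → 4-byte char (#5). Advance 4.
Byte at offset 17: 0xD9 = 11011001 → 2-byte char (#6). Advance 2.
Byte at offset 19: 0xC3 = 11000011 → 2-byte char (#7). Advance 2.
Byte at offset 21: 0xF0 = 11110000 → 4-byte char (#8). Advance 4.
Byte at offset 25: 0x5A = 01011010 → 1-byte char (#9). Advance 1.
Byte at offset 26: 0xF1 = 11110001 → 4-byte char (#10). Advance 4.
Byte at offset 30: 0xD8 = 11011000 → 2-byte char (#11). Advance 2.
Reached end at offset 32 after 11 code points.

11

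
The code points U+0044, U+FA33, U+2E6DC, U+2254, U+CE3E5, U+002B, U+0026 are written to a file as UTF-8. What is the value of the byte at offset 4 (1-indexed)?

1-indexed offset 4 is 0-indexed offset 3.
U+0044 → 1-byte form 44 at offsets 0–0.
U+FA33 → 3-byte form EF A8 B3 at offsets 1–3.
Offset 3 falls in char 2's range; it's byte 3 of EF A8 B3 = 0xB3.

0xB3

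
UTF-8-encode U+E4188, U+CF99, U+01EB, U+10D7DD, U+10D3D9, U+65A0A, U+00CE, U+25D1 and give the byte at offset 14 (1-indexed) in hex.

0xF4

1-indexed offset 14 is 0-indexed offset 13.
U+E4188 → 4-byte form F3 A4 86 88 at offsets 0–3.
U+CF99 → 3-byte form EC BE 99 at offsets 4–6.
U+01EB → 2-byte form C7 AB at offsets 7–8.
U+10D7DD → 4-byte form F4 8D 9F 9D at offsets 9–12.
U+10D3D9 → 4-byte form F4 8D 8F 99 at offsets 13–16.
Offset 13 falls in char 5's range; it's byte 1 of F4 8D 8F 99 = 0xF4.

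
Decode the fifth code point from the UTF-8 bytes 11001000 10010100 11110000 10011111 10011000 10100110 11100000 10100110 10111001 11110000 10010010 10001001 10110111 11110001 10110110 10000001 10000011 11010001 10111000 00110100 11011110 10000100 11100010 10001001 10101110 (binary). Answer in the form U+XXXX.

Offset 0: leading byte 0xC8 = 11001000 → 2-byte char #1 = C8 94.
Offset 2: leading byte 0xF0 = 11110000 → 4-byte char #2 = F0 9F 98 A6.
Offset 6: leading byte 0xE0 = 11100000 → 3-byte char #3 = E0 A6 B9.
Offset 9: leading byte 0xF0 = 11110000 → 4-byte char #4 = F0 92 89 B7.
Offset 13: leading byte 0xF1 = 11110001 → 4-byte char #5 = F1 B6 81 83.
Leading byte 0xF1 = 11110001 matches 11110xxx → 4-byte sequence.
Byte 1: 0xF1 = 11110001, payload 001 (3 bits).
Byte 2: 0xB6 = 10110110 (10xxxxxx ✓), payload 110110.
Byte 3: 0x81 = 10000001 (10xxxxxx ✓), payload 000001.
Byte 4: 0x83 = 10000011 (10xxxxxx ✓), payload 000011.
Concatenate: 001110110000001000011 = 0x76043 (21 bits → U+76043).

U+76043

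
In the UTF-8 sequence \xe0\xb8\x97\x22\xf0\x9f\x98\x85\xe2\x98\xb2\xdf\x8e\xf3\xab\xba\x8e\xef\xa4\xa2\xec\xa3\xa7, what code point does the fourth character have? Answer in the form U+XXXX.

Offset 0: leading byte 0xE0 = 11100000 → 3-byte char #1 = E0 B8 97.
Offset 3: leading byte 0x22 = 00100010 → 1-byte char #2 = 22.
Offset 4: leading byte 0xF0 = 11110000 → 4-byte char #3 = F0 9F 98 85.
Offset 8: leading byte 0xE2 = 11100010 → 3-byte char #4 = E2 98 B2.
Leading byte 0xE2 = 11100010 matches 1110xxxx → 3-byte sequence.
Byte 1: 0xE2 = 11100010, payload 0010 (4 bits).
Byte 2: 0x98 = 10011000 (10xxxxxx ✓), payload 011000.
Byte 3: 0xB2 = 10110010 (10xxxxxx ✓), payload 110010.
Concatenate: 0010011000110010 = 0x2632 (16 bits → U+2632).

U+2632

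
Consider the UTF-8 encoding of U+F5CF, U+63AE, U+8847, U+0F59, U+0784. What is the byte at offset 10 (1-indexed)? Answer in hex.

0xE0

1-indexed offset 10 is 0-indexed offset 9.
U+F5CF → 3-byte form EF 97 8F at offsets 0–2.
U+63AE → 3-byte form E6 8E AE at offsets 3–5.
U+8847 → 3-byte form E8 A1 87 at offsets 6–8.
U+0F59 → 3-byte form E0 BD 99 at offsets 9–11.
Offset 9 falls in char 4's range; it's byte 1 of E0 BD 99 = 0xE0.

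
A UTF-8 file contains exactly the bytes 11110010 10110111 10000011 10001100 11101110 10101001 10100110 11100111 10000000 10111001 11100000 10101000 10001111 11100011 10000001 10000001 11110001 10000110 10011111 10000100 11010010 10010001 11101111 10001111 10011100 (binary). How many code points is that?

Byte at offset 0: 0xF2 = 11110010 → 4-byte char (#1). Advance 4.
Byte at offset 4: 0xEE = 11101110 → 3-byte char (#2). Advance 3.
Byte at offset 7: 0xE7 = 11100111 → 3-byte char (#3). Advance 3.
Byte at offset 10: 0xE0 = 11100000 → 3-byte char (#4). Advance 3.
Byte at offset 13: 0xE3 = 11100011 → 3-byte char (#5). Advance 3.
Byte at offset 16: 0xF1 = 11110001 → 4-byte char (#6). Advance 4.
Byte at offset 20: 0xD2 = 11010010 → 2-byte char (#7). Advance 2.
Byte at offset 22: 0xEF = 11101111 → 3-byte char (#8). Advance 3.
Reached end at offset 25 after 8 code points.

8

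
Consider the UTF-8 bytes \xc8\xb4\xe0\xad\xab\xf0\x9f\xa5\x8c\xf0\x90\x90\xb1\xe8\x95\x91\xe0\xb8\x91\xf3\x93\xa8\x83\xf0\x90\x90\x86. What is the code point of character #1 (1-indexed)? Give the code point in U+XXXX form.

U+0234

Offset 0: leading byte 0xC8 = 11001000 → 2-byte char #1 = C8 B4.
Leading byte 0xC8 = 11001000 matches 110xxxxx → 2-byte sequence.
Byte 1: 0xC8 = 11001000, payload 01000 (5 bits).
Byte 2: 0xB4 = 10110100 (10xxxxxx ✓), payload 110100.
Concatenate: 01000110100 = 0x234 (11 bits → U+0234).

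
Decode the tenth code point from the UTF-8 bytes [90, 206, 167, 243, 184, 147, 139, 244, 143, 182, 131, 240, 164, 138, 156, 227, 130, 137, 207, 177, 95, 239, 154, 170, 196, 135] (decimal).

U+0107

Offset 0: leading byte 0x5A = 01011010 → 1-byte char #1 = 5A.
Offset 1: leading byte 0xCE = 11001110 → 2-byte char #2 = CE A7.
Offset 3: leading byte 0xF3 = 11110011 → 4-byte char #3 = F3 B8 93 8B.
Offset 7: leading byte 0xF4 = 11110100 → 4-byte char #4 = F4 8F B6 83.
Offset 11: leading byte 0xF0 = 11110000 → 4-byte char #5 = F0 A4 8A 9C.
Offset 15: leading byte 0xE3 = 11100011 → 3-byte char #6 = E3 82 89.
Offset 18: leading byte 0xCF = 11001111 → 2-byte char #7 = CF B1.
Offset 20: leading byte 0x5F = 01011111 → 1-byte char #8 = 5F.
Offset 21: leading byte 0xEF = 11101111 → 3-byte char #9 = EF 9A AA.
Offset 24: leading byte 0xC4 = 11000100 → 2-byte char #10 = C4 87.
Leading byte 0xC4 = 11000100 matches 110xxxxx → 2-byte sequence.
Byte 1: 0xC4 = 11000100, payload 00100 (5 bits).
Byte 2: 0x87 = 10000111 (10xxxxxx ✓), payload 000111.
Concatenate: 00100000111 = 0x107 (11 bits → U+0107).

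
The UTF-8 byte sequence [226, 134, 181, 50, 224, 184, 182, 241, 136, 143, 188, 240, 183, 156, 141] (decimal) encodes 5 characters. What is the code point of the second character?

Offset 0: leading byte 0xE2 = 11100010 → 3-byte char #1 = E2 86 B5.
Offset 3: leading byte 0x32 = 00110010 → 1-byte char #2 = 32.
Leading byte 0x32 = 00110010 matches 0xxxxxxx → 1-byte sequence.
Byte 1: 0x32 = 00110010, payload 0110010 (7 bits).
Concatenate: 0110010 = 0x32 (7 bits → U+0032).

U+0032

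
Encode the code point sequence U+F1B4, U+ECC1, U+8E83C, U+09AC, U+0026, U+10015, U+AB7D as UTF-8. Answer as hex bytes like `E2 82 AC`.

EF 86 B4 EE B3 81 F2 8E A0 BC E0 A6 AC 26 F0 90 80 95 EA AD BD

U+F1B4: 3-byte form → EF 86 B4.
U+ECC1: 3-byte form → EE B3 81.
U+8E83C: 4-byte form → F2 8E A0 BC.
U+09AC: 3-byte form → E0 A6 AC.
U+0026: 1-byte form → 26.
U+10015: 4-byte form → F0 90 80 95.
U+AB7D: 3-byte form → EA AD BD.
Concatenated (21 bytes): EF 86 B4 EE B3 81 F2 8E A0 BC E0 A6 AC 26 F0 90 80 95 EA AD BD.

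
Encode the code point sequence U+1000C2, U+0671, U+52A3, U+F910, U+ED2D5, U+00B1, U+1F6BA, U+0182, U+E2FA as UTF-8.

F4 80 83 82 D9 B1 E5 8A A3 EF A4 90 F3 AD 8B 95 C2 B1 F0 9F 9A BA C6 82 EE 8B BA

U+1000C2: 4-byte form → F4 80 83 82.
U+0671: 2-byte form → D9 B1.
U+52A3: 3-byte form → E5 8A A3.
U+F910: 3-byte form → EF A4 90.
U+ED2D5: 4-byte form → F3 AD 8B 95.
U+00B1: 2-byte form → C2 B1.
U+1F6BA: 4-byte form → F0 9F 9A BA.
U+0182: 2-byte form → C6 82.
U+E2FA: 3-byte form → EE 8B BA.
Concatenated (27 bytes): F4 80 83 82 D9 B1 E5 8A A3 EF A4 90 F3 AD 8B 95 C2 B1 F0 9F 9A BA C6 82 EE 8B BA.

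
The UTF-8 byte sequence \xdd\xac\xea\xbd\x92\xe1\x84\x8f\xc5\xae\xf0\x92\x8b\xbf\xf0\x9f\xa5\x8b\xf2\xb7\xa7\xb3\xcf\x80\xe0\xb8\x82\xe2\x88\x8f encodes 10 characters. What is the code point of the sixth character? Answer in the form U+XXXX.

U+1F94B

Offset 0: leading byte 0xDD = 11011101 → 2-byte char #1 = DD AC.
Offset 2: leading byte 0xEA = 11101010 → 3-byte char #2 = EA BD 92.
Offset 5: leading byte 0xE1 = 11100001 → 3-byte char #3 = E1 84 8F.
Offset 8: leading byte 0xC5 = 11000101 → 2-byte char #4 = C5 AE.
Offset 10: leading byte 0xF0 = 11110000 → 4-byte char #5 = F0 92 8B BF.
Offset 14: leading byte 0xF0 = 11110000 → 4-byte char #6 = F0 9F A5 8B.
Leading byte 0xF0 = 11110000 matches 11110xxx → 4-byte sequence.
Byte 1: 0xF0 = 11110000, payload 000 (3 bits).
Byte 2: 0x9F = 10011111 (10xxxxxx ✓), payload 011111.
Byte 3: 0xA5 = 10100101 (10xxxxxx ✓), payload 100101.
Byte 4: 0x8B = 10001011 (10xxxxxx ✓), payload 001011.
Concatenate: 000011111100101001011 = 0x1F94B (21 bits → U+1F94B).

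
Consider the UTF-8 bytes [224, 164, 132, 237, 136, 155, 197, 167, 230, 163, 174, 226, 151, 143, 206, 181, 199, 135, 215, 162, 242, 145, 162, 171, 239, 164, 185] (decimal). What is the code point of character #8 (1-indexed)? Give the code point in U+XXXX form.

U+05E2

Offset 0: leading byte 0xE0 = 11100000 → 3-byte char #1 = E0 A4 84.
Offset 3: leading byte 0xED = 11101101 → 3-byte char #2 = ED 88 9B.
Offset 6: leading byte 0xC5 = 11000101 → 2-byte char #3 = C5 A7.
Offset 8: leading byte 0xE6 = 11100110 → 3-byte char #4 = E6 A3 AE.
Offset 11: leading byte 0xE2 = 11100010 → 3-byte char #5 = E2 97 8F.
Offset 14: leading byte 0xCE = 11001110 → 2-byte char #6 = CE B5.
Offset 16: leading byte 0xC7 = 11000111 → 2-byte char #7 = C7 87.
Offset 18: leading byte 0xD7 = 11010111 → 2-byte char #8 = D7 A2.
Leading byte 0xD7 = 11010111 matches 110xxxxx → 2-byte sequence.
Byte 1: 0xD7 = 11010111, payload 10111 (5 bits).
Byte 2: 0xA2 = 10100010 (10xxxxxx ✓), payload 100010.
Concatenate: 10111100010 = 0x5E2 (11 bits → U+05E2).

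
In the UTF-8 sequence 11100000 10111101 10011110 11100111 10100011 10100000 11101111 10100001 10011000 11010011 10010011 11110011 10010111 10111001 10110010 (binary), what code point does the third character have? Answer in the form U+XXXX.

Offset 0: leading byte 0xE0 = 11100000 → 3-byte char #1 = E0 BD 9E.
Offset 3: leading byte 0xE7 = 11100111 → 3-byte char #2 = E7 A3 A0.
Offset 6: leading byte 0xEF = 11101111 → 3-byte char #3 = EF A1 98.
Leading byte 0xEF = 11101111 matches 1110xxxx → 3-byte sequence.
Byte 1: 0xEF = 11101111, payload 1111 (4 bits).
Byte 2: 0xA1 = 10100001 (10xxxxxx ✓), payload 100001.
Byte 3: 0x98 = 10011000 (10xxxxxx ✓), payload 011000.
Concatenate: 1111100001011000 = 0xF858 (16 bits → U+F858).

U+F858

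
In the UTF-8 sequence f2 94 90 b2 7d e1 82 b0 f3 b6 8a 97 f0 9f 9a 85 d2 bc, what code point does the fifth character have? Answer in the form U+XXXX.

U+1F685

Offset 0: leading byte 0xF2 = 11110010 → 4-byte char #1 = F2 94 90 B2.
Offset 4: leading byte 0x7D = 01111101 → 1-byte char #2 = 7D.
Offset 5: leading byte 0xE1 = 11100001 → 3-byte char #3 = E1 82 B0.
Offset 8: leading byte 0xF3 = 11110011 → 4-byte char #4 = F3 B6 8A 97.
Offset 12: leading byte 0xF0 = 11110000 → 4-byte char #5 = F0 9F 9A 85.
Leading byte 0xF0 = 11110000 matches 11110xxx → 4-byte sequence.
Byte 1: 0xF0 = 11110000, payload 000 (3 bits).
Byte 2: 0x9F = 10011111 (10xxxxxx ✓), payload 011111.
Byte 3: 0x9A = 10011010 (10xxxxxx ✓), payload 011010.
Byte 4: 0x85 = 10000101 (10xxxxxx ✓), payload 000101.
Concatenate: 000011111011010000101 = 0x1F685 (21 bits → U+1F685).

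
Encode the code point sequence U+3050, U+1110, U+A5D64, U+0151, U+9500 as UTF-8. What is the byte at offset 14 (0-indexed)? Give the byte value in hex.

U+3050 → 3-byte form E3 81 90 at offsets 0–2.
U+1110 → 3-byte form E1 84 90 at offsets 3–5.
U+A5D64 → 4-byte form F2 A5 B5 A4 at offsets 6–9.
U+0151 → 2-byte form C5 91 at offsets 10–11.
U+9500 → 3-byte form E9 94 80 at offsets 12–14.
Offset 14 falls in char 5's range; it's byte 3 of E9 94 80 = 0x80.

0x80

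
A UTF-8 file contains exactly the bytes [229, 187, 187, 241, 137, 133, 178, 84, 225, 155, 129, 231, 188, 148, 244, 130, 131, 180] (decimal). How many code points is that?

6

Byte at offset 0: 0xE5 = 11100101 → 3-byte char (#1). Advance 3.
Byte at offset 3: 0xF1 = 11110001 → 4-byte char (#2). Advance 4.
Byte at offset 7: 0x54 = 01010100 → 1-byte char (#3). Advance 1.
Byte at offset 8: 0xE1 = 11100001 → 3-byte char (#4). Advance 3.
Byte at offset 11: 0xE7 = 11100111 → 3-byte char (#5). Advance 3.
Byte at offset 14: 0xF4 = 11110100 → 4-byte char (#6). Advance 4.
Reached end at offset 18 after 6 code points.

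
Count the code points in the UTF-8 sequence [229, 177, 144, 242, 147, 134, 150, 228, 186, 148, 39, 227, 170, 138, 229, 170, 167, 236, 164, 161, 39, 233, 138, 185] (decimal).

Byte at offset 0: 0xE5 = 11100101 → 3-byte char (#1). Advance 3.
Byte at offset 3: 0xF2 = 11110010 → 4-byte char (#2). Advance 4.
Byte at offset 7: 0xE4 = 11100100 → 3-byte char (#3). Advance 3.
Byte at offset 10: 0x27 = 00100111 → 1-byte char (#4). Advance 1.
Byte at offset 11: 0xE3 = 11100011 → 3-byte char (#5). Advance 3.
Byte at offset 14: 0xE5 = 11100101 → 3-byte char (#6). Advance 3.
Byte at offset 17: 0xEC = 11101100 → 3-byte char (#7). Advance 3.
Byte at offset 20: 0x27 = 00100111 → 1-byte char (#8). Advance 1.
Byte at offset 21: 0xE9 = 11101001 → 3-byte char (#9). Advance 3.
Reached end at offset 24 after 9 code points.

9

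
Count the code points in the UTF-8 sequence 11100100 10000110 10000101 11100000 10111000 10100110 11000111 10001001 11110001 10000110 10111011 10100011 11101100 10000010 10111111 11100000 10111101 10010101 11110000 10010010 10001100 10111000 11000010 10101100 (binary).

Byte at offset 0: 0xE4 = 11100100 → 3-byte char (#1). Advance 3.
Byte at offset 3: 0xE0 = 11100000 → 3-byte char (#2). Advance 3.
Byte at offset 6: 0xC7 = 11000111 → 2-byte char (#3). Advance 2.
Byte at offset 8: 0xF1 = 11110001 → 4-byte char (#4). Advance 4.
Byte at offset 12: 0xEC = 11101100 → 3-byte char (#5). Advance 3.
Byte at offset 15: 0xE0 = 11100000 → 3-byte char (#6). Advance 3.
Byte at offset 18: 0xF0 = 11110000 → 4-byte char (#7). Advance 4.
Byte at offset 22: 0xC2 = 11000010 → 2-byte char (#8). Advance 2.
Reached end at offset 24 after 8 code points.

8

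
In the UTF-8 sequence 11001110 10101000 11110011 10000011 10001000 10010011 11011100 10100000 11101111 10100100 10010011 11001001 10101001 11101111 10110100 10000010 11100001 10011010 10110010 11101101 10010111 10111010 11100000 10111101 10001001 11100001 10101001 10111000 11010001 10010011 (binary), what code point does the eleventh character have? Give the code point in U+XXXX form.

U+0453

Offset 0: leading byte 0xCE = 11001110 → 2-byte char #1 = CE A8.
Offset 2: leading byte 0xF3 = 11110011 → 4-byte char #2 = F3 83 88 93.
Offset 6: leading byte 0xDC = 11011100 → 2-byte char #3 = DC A0.
Offset 8: leading byte 0xEF = 11101111 → 3-byte char #4 = EF A4 93.
Offset 11: leading byte 0xC9 = 11001001 → 2-byte char #5 = C9 A9.
Offset 13: leading byte 0xEF = 11101111 → 3-byte char #6 = EF B4 82.
Offset 16: leading byte 0xE1 = 11100001 → 3-byte char #7 = E1 9A B2.
Offset 19: leading byte 0xED = 11101101 → 3-byte char #8 = ED 97 BA.
Offset 22: leading byte 0xE0 = 11100000 → 3-byte char #9 = E0 BD 89.
Offset 25: leading byte 0xE1 = 11100001 → 3-byte char #10 = E1 A9 B8.
Offset 28: leading byte 0xD1 = 11010001 → 2-byte char #11 = D1 93.
Leading byte 0xD1 = 11010001 matches 110xxxxx → 2-byte sequence.
Byte 1: 0xD1 = 11010001, payload 10001 (5 bits).
Byte 2: 0x93 = 10010011 (10xxxxxx ✓), payload 010011.
Concatenate: 10001010011 = 0x453 (11 bits → U+0453).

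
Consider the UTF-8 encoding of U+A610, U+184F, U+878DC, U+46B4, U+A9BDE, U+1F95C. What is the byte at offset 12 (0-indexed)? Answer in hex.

U+A610 → 3-byte form EA 98 90 at offsets 0–2.
U+184F → 3-byte form E1 A1 8F at offsets 3–5.
U+878DC → 4-byte form F2 87 A3 9C at offsets 6–9.
U+46B4 → 3-byte form E4 9A B4 at offsets 10–12.
Offset 12 falls in char 4's range; it's byte 3 of E4 9A B4 = 0xB4.

0xB4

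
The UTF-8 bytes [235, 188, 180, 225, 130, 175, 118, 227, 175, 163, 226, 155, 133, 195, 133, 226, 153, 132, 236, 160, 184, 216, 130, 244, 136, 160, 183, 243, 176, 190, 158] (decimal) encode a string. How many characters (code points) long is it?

11

Byte at offset 0: 0xEB = 11101011 → 3-byte char (#1). Advance 3.
Byte at offset 3: 0xE1 = 11100001 → 3-byte char (#2). Advance 3.
Byte at offset 6: 0x76 = 01110110 → 1-byte char (#3). Advance 1.
Byte at offset 7: 0xE3 = 11100011 → 3-byte char (#4). Advance 3.
Byte at offset 10: 0xE2 = 11100010 → 3-byte char (#5). Advance 3.
Byte at offset 13: 0xC3 = 11000011 → 2-byte char (#6). Advance 2.
Byte at offset 15: 0xE2 = 11100010 → 3-byte char (#7). Advance 3.
Byte at offset 18: 0xEC = 11101100 → 3-byte char (#8). Advance 3.
Byte at offset 21: 0xD8 = 11011000 → 2-byte char (#9). Advance 2.
Byte at offset 23: 0xF4 = 11110100 → 4-byte char (#10). Advance 4.
Byte at offset 27: 0xF3 = 11110011 → 4-byte char (#11). Advance 4.
Reached end at offset 31 after 11 code points.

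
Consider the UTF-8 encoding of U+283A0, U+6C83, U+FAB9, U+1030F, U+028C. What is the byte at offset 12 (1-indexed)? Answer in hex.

0x90

1-indexed offset 12 is 0-indexed offset 11.
U+283A0 → 4-byte form F0 A8 8E A0 at offsets 0–3.
U+6C83 → 3-byte form E6 B2 83 at offsets 4–6.
U+FAB9 → 3-byte form EF AA B9 at offsets 7–9.
U+1030F → 4-byte form F0 90 8C 8F at offsets 10–13.
Offset 11 falls in char 4's range; it's byte 2 of F0 90 8C 8F = 0x90.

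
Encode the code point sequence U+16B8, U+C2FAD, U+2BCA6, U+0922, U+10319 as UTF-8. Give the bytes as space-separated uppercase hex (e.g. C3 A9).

E1 9A B8 F3 82 BE AD F0 AB B2 A6 E0 A4 A2 F0 90 8C 99

U+16B8: 3-byte form → E1 9A B8.
U+C2FAD: 4-byte form → F3 82 BE AD.
U+2BCA6: 4-byte form → F0 AB B2 A6.
U+0922: 3-byte form → E0 A4 A2.
U+10319: 4-byte form → F0 90 8C 99.
Concatenated (18 bytes): E1 9A B8 F3 82 BE AD F0 AB B2 A6 E0 A4 A2 F0 90 8C 99.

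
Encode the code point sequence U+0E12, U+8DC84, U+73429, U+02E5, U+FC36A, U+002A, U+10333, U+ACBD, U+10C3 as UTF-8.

E0 B8 92 F2 8D B2 84 F1 B3 90 A9 CB A5 F3 BC 8D AA 2A F0 90 8C B3 EA B2 BD E1 83 83

U+0E12: 3-byte form → E0 B8 92.
U+8DC84: 4-byte form → F2 8D B2 84.
U+73429: 4-byte form → F1 B3 90 A9.
U+02E5: 2-byte form → CB A5.
U+FC36A: 4-byte form → F3 BC 8D AA.
U+002A: 1-byte form → 2A.
U+10333: 4-byte form → F0 90 8C B3.
U+ACBD: 3-byte form → EA B2 BD.
U+10C3: 3-byte form → E1 83 83.
Concatenated (28 bytes): E0 B8 92 F2 8D B2 84 F1 B3 90 A9 CB A5 F3 BC 8D AA 2A F0 90 8C B3 EA B2 BD E1 83 83.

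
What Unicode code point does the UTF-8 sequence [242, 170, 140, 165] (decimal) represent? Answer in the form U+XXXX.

U+AA325

Leading byte 0xF2 = 11110010 matches 11110xxx → 4-byte sequence.
Byte 1: 0xF2 = 11110010, payload 010 (3 bits).
Byte 2: 0xAA = 10101010 (10xxxxxx ✓), payload 101010.
Byte 3: 0x8C = 10001100 (10xxxxxx ✓), payload 001100.
Byte 4: 0xA5 = 10100101 (10xxxxxx ✓), payload 100101.
Concatenate: 010101010001100100101 = 0xAA325 (21 bits → U+AA325).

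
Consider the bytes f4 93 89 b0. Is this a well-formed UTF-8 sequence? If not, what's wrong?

invalid (encodes a value above U+10FFFF)

Leading byte 0xF4 = 11110100 → 4-byte form.
Payload = 0x113270, which exceeds U+10FFFF, the maximum Unicode code point. (Leading bytes F5–FF, or F4 followed by ≥ 0x90, are invalid.)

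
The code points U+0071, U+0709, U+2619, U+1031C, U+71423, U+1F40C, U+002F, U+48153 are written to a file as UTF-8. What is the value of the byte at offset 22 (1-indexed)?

1-indexed offset 22 is 0-indexed offset 21.
U+0071 → 1-byte form 71 at offsets 0–0.
U+0709 → 2-byte form DC 89 at offsets 1–2.
U+2619 → 3-byte form E2 98 99 at offsets 3–5.
U+1031C → 4-byte form F0 90 8C 9C at offsets 6–9.
U+71423 → 4-byte form F1 B1 90 A3 at offsets 10–13.
U+1F40C → 4-byte form F0 9F 90 8C at offsets 14–17.
U+002F → 1-byte form 2F at offsets 18–18.
U+48153 → 4-byte form F1 88 85 93 at offsets 19–22.
Offset 21 falls in char 8's range; it's byte 3 of F1 88 85 93 = 0x85.

0x85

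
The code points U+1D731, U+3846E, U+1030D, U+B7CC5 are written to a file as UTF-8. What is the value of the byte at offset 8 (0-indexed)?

0xF0

U+1D731 → 4-byte form F0 9D 9C B1 at offsets 0–3.
U+3846E → 4-byte form F0 B8 91 AE at offsets 4–7.
U+1030D → 4-byte form F0 90 8C 8D at offsets 8–11.
Offset 8 falls in char 3's range; it's byte 1 of F0 90 8C 8D = 0xF0.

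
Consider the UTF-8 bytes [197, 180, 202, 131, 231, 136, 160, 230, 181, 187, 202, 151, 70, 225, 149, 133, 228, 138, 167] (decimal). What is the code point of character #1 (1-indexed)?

U+0174

Offset 0: leading byte 0xC5 = 11000101 → 2-byte char #1 = C5 B4.
Leading byte 0xC5 = 11000101 matches 110xxxxx → 2-byte sequence.
Byte 1: 0xC5 = 11000101, payload 00101 (5 bits).
Byte 2: 0xB4 = 10110100 (10xxxxxx ✓), payload 110100.
Concatenate: 00101110100 = 0x174 (11 bits → U+0174).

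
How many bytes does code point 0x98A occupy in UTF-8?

3

U+098A = 0x98A. UTF-8 uses 1 byte below 0x80, 2 below 0x800, 3 below 0x10000, 4 up to 0x10FFFF. 0x98A is in U+0800–U+FFFF → 3 bytes.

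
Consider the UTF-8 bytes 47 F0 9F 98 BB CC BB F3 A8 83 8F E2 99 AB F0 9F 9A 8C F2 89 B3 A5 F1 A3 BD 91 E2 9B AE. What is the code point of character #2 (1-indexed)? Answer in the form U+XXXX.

U+1F63B

Offset 0: leading byte 0x47 = 01000111 → 1-byte char #1 = 47.
Offset 1: leading byte 0xF0 = 11110000 → 4-byte char #2 = F0 9F 98 BB.
Leading byte 0xF0 = 11110000 matches 11110xxx → 4-byte sequence.
Byte 1: 0xF0 = 11110000, payload 000 (3 bits).
Byte 2: 0x9F = 10011111 (10xxxxxx ✓), payload 011111.
Byte 3: 0x98 = 10011000 (10xxxxxx ✓), payload 011000.
Byte 4: 0xBB = 10111011 (10xxxxxx ✓), payload 111011.
Concatenate: 000011111011000111011 = 0x1F63B (21 bits → U+1F63B).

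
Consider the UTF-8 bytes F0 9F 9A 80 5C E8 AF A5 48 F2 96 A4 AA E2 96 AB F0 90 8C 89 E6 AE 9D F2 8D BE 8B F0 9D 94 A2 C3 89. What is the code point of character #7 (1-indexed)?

Offset 0: leading byte 0xF0 = 11110000 → 4-byte char #1 = F0 9F 9A 80.
Offset 4: leading byte 0x5C = 01011100 → 1-byte char #2 = 5C.
Offset 5: leading byte 0xE8 = 11101000 → 3-byte char #3 = E8 AF A5.
Offset 8: leading byte 0x48 = 01001000 → 1-byte char #4 = 48.
Offset 9: leading byte 0xF2 = 11110010 → 4-byte char #5 = F2 96 A4 AA.
Offset 13: leading byte 0xE2 = 11100010 → 3-byte char #6 = E2 96 AB.
Offset 16: leading byte 0xF0 = 11110000 → 4-byte char #7 = F0 90 8C 89.
Leading byte 0xF0 = 11110000 matches 11110xxx → 4-byte sequence.
Byte 1: 0xF0 = 11110000, payload 000 (3 bits).
Byte 2: 0x90 = 10010000 (10xxxxxx ✓), payload 010000.
Byte 3: 0x8C = 10001100 (10xxxxxx ✓), payload 001100.
Byte 4: 0x89 = 10001001 (10xxxxxx ✓), payload 001001.
Concatenate: 000010000001100001001 = 0x10309 (21 bits → U+10309).

U+10309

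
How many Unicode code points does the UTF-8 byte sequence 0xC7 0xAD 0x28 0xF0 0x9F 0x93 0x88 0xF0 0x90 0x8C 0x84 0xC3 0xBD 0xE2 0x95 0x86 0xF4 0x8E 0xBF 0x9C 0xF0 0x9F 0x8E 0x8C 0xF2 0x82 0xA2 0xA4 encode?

9

Byte at offset 0: 0xC7 = 11000111 → 2-byte char (#1). Advance 2.
Byte at offset 2: 0x28 = 00101000 → 1-byte char (#2). Advance 1.
Byte at offset 3: 0xF0 = 11110000 → 4-byte char (#3). Advance 4.
Byte at offset 7: 0xF0 = 11110000 → 4-byte char (#4). Advance 4.
Byte at offset 11: 0xC3 = 11000011 → 2-byte char (#5). Advance 2.
Byte at offset 13: 0xE2 = 11100010 → 3-byte char (#6). Advance 3.
Byte at offset 16: 0xF4 = 11110100 → 4-byte char (#7). Advance 4.
Byte at offset 20: 0xF0 = 11110000 → 4-byte char (#8). Advance 4.
Byte at offset 24: 0xF2 = 11110010 → 4-byte char (#9). Advance 4.
Reached end at offset 28 after 9 code points.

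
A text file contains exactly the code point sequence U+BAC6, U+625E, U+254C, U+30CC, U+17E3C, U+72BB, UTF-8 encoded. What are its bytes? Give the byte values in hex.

EB AB 86 E6 89 9E E2 95 8C E3 83 8C F0 97 B8 BC E7 8A BB

U+BAC6: 3-byte form → EB AB 86.
U+625E: 3-byte form → E6 89 9E.
U+254C: 3-byte form → E2 95 8C.
U+30CC: 3-byte form → E3 83 8C.
U+17E3C: 4-byte form → F0 97 B8 BC.
U+72BB: 3-byte form → E7 8A BB.
Concatenated (19 bytes): EB AB 86 E6 89 9E E2 95 8C E3 83 8C F0 97 B8 BC E7 8A BB.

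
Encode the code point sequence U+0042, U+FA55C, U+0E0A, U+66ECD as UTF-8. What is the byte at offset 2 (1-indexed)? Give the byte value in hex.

1-indexed offset 2 is 0-indexed offset 1.
U+0042 → 1-byte form 42 at offsets 0–0.
U+FA55C → 4-byte form F3 BA 95 9C at offsets 1–4.
Offset 1 falls in char 2's range; it's byte 1 of F3 BA 95 9C = 0xF3.

0xF3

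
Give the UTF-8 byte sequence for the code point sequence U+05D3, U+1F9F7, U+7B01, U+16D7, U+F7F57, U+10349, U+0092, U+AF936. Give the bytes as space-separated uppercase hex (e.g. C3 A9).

D7 93 F0 9F A7 B7 E7 AC 81 E1 9B 97 F3 B7 BD 97 F0 90 8D 89 C2 92 F2 AF A4 B6

U+05D3: 2-byte form → D7 93.
U+1F9F7: 4-byte form → F0 9F A7 B7.
U+7B01: 3-byte form → E7 AC 81.
U+16D7: 3-byte form → E1 9B 97.
U+F7F57: 4-byte form → F3 B7 BD 97.
U+10349: 4-byte form → F0 90 8D 89.
U+0092: 2-byte form → C2 92.
U+AF936: 4-byte form → F2 AF A4 B6.
Concatenated (26 bytes): D7 93 F0 9F A7 B7 E7 AC 81 E1 9B 97 F3 B7 BD 97 F0 90 8D 89 C2 92 F2 AF A4 B6.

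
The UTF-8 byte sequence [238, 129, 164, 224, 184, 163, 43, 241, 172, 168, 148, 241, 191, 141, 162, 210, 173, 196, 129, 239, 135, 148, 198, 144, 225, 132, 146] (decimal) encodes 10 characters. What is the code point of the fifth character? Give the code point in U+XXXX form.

Offset 0: leading byte 0xEE = 11101110 → 3-byte char #1 = EE 81 A4.
Offset 3: leading byte 0xE0 = 11100000 → 3-byte char #2 = E0 B8 A3.
Offset 6: leading byte 0x2B = 00101011 → 1-byte char #3 = 2B.
Offset 7: leading byte 0xF1 = 11110001 → 4-byte char #4 = F1 AC A8 94.
Offset 11: leading byte 0xF1 = 11110001 → 4-byte char #5 = F1 BF 8D A2.
Leading byte 0xF1 = 11110001 matches 11110xxx → 4-byte sequence.
Byte 1: 0xF1 = 11110001, payload 001 (3 bits).
Byte 2: 0xBF = 10111111 (10xxxxxx ✓), payload 111111.
Byte 3: 0x8D = 10001101 (10xxxxxx ✓), payload 001101.
Byte 4: 0xA2 = 10100010 (10xxxxxx ✓), payload 100010.
Concatenate: 001111111001101100010 = 0x7F362 (21 bits → U+7F362).

U+7F362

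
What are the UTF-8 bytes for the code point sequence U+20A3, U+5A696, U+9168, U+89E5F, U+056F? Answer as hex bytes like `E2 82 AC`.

E2 82 A3 F1 9A 9A 96 E9 85 A8 F2 89 B9 9F D5 AF

U+20A3: 3-byte form → E2 82 A3.
U+5A696: 4-byte form → F1 9A 9A 96.
U+9168: 3-byte form → E9 85 A8.
U+89E5F: 4-byte form → F2 89 B9 9F.
U+056F: 2-byte form → D5 AF.
Concatenated (16 bytes): E2 82 A3 F1 9A 9A 96 E9 85 A8 F2 89 B9 9F D5 AF.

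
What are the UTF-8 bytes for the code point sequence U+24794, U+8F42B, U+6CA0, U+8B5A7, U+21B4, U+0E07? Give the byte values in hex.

F0 A4 9E 94 F2 8F 90 AB E6 B2 A0 F2 8B 96 A7 E2 86 B4 E0 B8 87

U+24794: 4-byte form → F0 A4 9E 94.
U+8F42B: 4-byte form → F2 8F 90 AB.
U+6CA0: 3-byte form → E6 B2 A0.
U+8B5A7: 4-byte form → F2 8B 96 A7.
U+21B4: 3-byte form → E2 86 B4.
U+0E07: 3-byte form → E0 B8 87.
Concatenated (21 bytes): F0 A4 9E 94 F2 8F 90 AB E6 B2 A0 F2 8B 96 A7 E2 86 B4 E0 B8 87.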